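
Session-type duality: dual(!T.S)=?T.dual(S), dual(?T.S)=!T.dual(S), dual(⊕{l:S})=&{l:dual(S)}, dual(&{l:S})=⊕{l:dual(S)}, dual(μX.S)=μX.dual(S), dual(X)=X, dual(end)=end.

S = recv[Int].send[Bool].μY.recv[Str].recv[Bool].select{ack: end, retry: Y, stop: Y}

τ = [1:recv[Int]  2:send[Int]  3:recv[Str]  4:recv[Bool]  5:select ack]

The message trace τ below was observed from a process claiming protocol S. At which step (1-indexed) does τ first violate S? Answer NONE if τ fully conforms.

2

@1 recv[Int]  ok  now at send[Bool].μY.…
@2 got send[Int], protocol expects send[Bool]  ✗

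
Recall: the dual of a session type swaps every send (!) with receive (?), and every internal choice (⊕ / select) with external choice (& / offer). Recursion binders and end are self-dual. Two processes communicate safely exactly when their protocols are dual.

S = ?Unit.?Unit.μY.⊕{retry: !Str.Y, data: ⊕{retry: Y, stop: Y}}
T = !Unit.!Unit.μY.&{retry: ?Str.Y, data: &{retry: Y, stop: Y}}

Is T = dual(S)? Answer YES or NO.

YES

?Unit ‖ !Unit  match
  ?Unit ‖ !Unit  match
    μY ‖ μY  match (μ self-dual)
      ⊕{retry,data} ‖ &{retry,data}  match same labels
        case retry:
          !Str ‖ ?Str  match
            Y ‖ Y  match
        case data:
          ⊕{retry,stop} ‖ &{retry,stop}  match same labels
            case retry:
              Y ‖ Y  match
            case stop:
              Y ‖ Y  match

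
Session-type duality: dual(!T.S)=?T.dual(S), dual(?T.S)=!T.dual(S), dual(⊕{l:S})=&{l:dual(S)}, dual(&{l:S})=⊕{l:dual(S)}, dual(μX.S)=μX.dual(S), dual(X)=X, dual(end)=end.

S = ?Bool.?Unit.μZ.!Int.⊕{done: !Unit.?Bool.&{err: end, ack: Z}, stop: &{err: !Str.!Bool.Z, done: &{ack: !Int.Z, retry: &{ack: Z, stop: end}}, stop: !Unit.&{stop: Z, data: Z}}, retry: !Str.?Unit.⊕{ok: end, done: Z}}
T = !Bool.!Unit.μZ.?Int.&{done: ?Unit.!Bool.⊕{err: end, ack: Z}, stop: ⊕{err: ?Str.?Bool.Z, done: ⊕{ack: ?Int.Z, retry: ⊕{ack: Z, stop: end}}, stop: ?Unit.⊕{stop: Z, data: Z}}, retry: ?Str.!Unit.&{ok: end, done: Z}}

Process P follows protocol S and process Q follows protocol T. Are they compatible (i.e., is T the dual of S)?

YES

?Bool ‖ !Bool  ✓
  ?Unit ‖ !Unit  ✓
    μZ ‖ μZ  ✓ (binder kept)
      !Int ‖ ?Int  ✓
        ⊕{done,stop,retry} ‖ &{done,stop,retry}  ✓ label sets agree
          case done:
            !Unit ‖ ?Unit  ✓
              ?Bool ‖ !Bool  ✓
                &{err,ack} ‖ ⊕{err,ack}  ✓ label sets agree
                  case err:
                    end ‖ end  ✓
                  case ack:
                    Z ‖ Z  ✓
          case stop:
            &{err,done,stop} ‖ ⊕{err,done,stop}  ✓ label sets agree
              case err:
                !Str ‖ ?Str  ✓
                  !Bool ‖ ?Bool  ✓
                    Z ‖ Z  ✓
              case done:
                &{ack,retry} ‖ ⊕{ack,retry}  ✓ label sets agree
                  case ack:
                    !Int ‖ ?Int  ✓
                      Z ‖ Z  ✓
                  case retry:
                    &{ack,stop} ‖ ⊕{ack,stop}  ✓ label sets agree
                      case ack:
                        Z ‖ Z  ✓
                      case stop:
                        end ‖ end  ✓
              case stop:
                !Unit ‖ ?Unit  ✓
                  &{stop,data} ‖ ⊕{stop,data}  ✓ label sets agree
                    case stop:
                      Z ‖ Z  ✓
                    case data:
                      Z ‖ Z  ✓
          case retry:
            !Str ‖ ?Str  ✓
              ?Unit ‖ !Unit  ✓
                ⊕{ok,done} ‖ &{ok,done}  ✓ label sets agree
                  case ok:
                    end ‖ end  ✓
                  case done:
                    Z ‖ Z  ✓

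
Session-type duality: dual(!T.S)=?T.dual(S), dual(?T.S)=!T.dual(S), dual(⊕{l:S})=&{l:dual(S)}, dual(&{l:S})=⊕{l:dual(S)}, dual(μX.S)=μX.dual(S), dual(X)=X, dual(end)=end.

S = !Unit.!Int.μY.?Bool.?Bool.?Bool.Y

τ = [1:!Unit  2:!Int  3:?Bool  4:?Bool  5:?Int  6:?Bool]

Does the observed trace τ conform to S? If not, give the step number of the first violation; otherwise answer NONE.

[1] !Unit  ok  residual = !Int.μY.…
[2] !Int  ok  residual = μY.…
[3] ?Bool  ok  residual = ?Bool.?Bool.μY.…
[4] ?Bool  ok  residual = ?Bool.μY.…
[5] got ?Int, protocol expects ?Bool  ✗

5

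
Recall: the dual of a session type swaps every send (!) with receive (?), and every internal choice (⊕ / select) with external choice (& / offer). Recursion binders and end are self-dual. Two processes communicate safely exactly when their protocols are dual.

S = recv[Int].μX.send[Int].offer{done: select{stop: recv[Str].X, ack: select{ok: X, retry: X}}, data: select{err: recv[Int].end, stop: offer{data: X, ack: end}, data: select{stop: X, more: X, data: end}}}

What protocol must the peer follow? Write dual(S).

send[Int].μX.recv[Int].select{done: offer{stop: send[Str].X, ack: offer{ok: X, retry: X}}, data: offer{err: send[Int].end, stop: select{data: X, ack: end}, data: offer{stop: X, more: X, data: end}}}

recv[Int] ↦ send[Int]
  μX ↦ μX  (binder kept)
    send[Int] ↦ recv[Int]
      offer{done,data} ↦ select{done,data}  (external→internal)
        • done:
          select{stop,ack} ↦ offer{stop,ack}  (internal→external)
            • stop:
              recv[Str] ↦ send[Str]
                X self-dual
            • ack:
              select{ok,retry} ↦ offer{ok,retry}  (internal→external)
                • ok:
                  X self-dual
                • retry:
                  X self-dual
        • data:
          select{err,stop,data} ↦ offer{err,stop,data}  (internal→external)
            • err:
              recv[Int] ↦ send[Int]
                end self-dual
            • stop:
              offer{data,ack} ↦ select{data,ack}  (external→internal)
                • data:
                  X self-dual
                • ack:
                  end self-dual
            • data:
              select{stop,more,data} ↦ offer{stop,more,data}  (internal→external)
                • stop:
                  X self-dual
                • more:
                  X self-dual
                • data:
                  end self-dual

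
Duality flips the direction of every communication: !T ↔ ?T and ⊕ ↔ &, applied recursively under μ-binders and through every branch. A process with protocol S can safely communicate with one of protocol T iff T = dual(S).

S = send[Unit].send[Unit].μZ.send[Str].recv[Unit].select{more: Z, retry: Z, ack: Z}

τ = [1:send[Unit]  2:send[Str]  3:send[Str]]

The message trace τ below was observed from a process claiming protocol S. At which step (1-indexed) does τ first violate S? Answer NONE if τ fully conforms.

2

[1] send[Unit]  ok  state: send[Unit].μZ.…
[2] got send[Str], protocol expects send[Unit]  ✗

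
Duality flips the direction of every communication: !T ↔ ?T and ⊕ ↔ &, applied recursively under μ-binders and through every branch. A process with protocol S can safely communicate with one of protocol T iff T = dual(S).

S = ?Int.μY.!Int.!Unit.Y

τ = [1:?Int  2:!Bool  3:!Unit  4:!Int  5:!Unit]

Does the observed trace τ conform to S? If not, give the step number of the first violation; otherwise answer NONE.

@1 ?Int  ok  state: μY.…
@2 got !Bool, protocol expects !Int  ✗

2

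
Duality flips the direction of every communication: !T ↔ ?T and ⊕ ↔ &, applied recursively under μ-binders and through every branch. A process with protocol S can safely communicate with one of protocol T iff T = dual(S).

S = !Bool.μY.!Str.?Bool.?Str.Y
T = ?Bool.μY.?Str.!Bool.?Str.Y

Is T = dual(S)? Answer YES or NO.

!Bool vs ?Bool  match
  μY vs μY  match (rec unchanged)
    !Str vs ?Str  match
      ?Bool vs !Bool  match
        ?Str vs ?Str  ✗ same direction on both sides — not dual

NO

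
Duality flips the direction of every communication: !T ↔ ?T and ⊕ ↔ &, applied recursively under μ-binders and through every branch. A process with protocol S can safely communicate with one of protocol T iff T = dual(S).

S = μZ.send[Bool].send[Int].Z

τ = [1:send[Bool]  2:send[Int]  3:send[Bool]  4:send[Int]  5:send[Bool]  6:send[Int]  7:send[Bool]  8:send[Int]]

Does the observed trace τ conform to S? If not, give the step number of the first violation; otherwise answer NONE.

@1 send[Bool]  ✓  residual = send[Int].μZ.…
@2 send[Int]  ✓  residual = μZ.…
@3 send[Bool]  ✓  residual = send[Int].μZ.…
@4 send[Int]  ✓  residual = μZ.…
@5 send[Bool]  ✓  residual = send[Int].μZ.…
@6 send[Int]  ✓  residual = μZ.…
@7 send[Bool]  ✓  residual = send[Int].μZ.…
@8 send[Int]  ✓  residual = μZ.…
all 8 steps conform

NONE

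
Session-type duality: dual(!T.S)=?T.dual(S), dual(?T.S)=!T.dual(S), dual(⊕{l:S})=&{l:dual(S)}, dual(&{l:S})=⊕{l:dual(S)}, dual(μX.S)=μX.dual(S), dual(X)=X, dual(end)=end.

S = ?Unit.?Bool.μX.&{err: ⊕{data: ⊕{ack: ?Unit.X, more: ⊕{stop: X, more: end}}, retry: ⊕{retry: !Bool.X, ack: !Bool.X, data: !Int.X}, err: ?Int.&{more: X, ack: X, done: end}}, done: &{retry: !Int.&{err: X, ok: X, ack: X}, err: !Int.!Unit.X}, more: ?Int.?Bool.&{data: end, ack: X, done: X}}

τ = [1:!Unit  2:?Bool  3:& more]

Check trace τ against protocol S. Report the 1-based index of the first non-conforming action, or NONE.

@1 got !Unit, protocol expects ?Unit  ✗

1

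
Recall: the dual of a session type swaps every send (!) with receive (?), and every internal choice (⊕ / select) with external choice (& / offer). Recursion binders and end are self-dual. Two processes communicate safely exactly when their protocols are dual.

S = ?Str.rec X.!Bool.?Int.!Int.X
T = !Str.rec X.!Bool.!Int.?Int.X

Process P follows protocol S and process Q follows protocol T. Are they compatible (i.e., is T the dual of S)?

?Str | !Str  ok
  rec X | rec X  ok (rec unchanged)
    !Bool | !Bool  ✗ same direction on both sides — not dual

NO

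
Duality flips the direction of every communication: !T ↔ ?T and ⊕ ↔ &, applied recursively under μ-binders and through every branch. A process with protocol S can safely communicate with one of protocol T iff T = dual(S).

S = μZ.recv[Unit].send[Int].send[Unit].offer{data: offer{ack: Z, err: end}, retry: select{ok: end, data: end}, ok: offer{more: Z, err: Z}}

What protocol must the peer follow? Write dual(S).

μZ = μZ  (μ self-dual)
  recv[Unit] = send[Unit]
    send[Int] = recv[Int]
      send[Unit] = recv[Unit]
        offer{data,retry,ok} = select{data,retry,ok}  (external→internal)
          [data]
            offer{ack,err} = select{ack,err}  (external→internal)
              [ack]
                Z ↦ Z
              [err]
                end ↦ end
          [retry]
            select{ok,data} = offer{ok,data}  (select→offer)
              [ok]
                end ↦ end
              [data]
                end ↦ end
          [ok]
            offer{more,err} = select{more,err}  (external→internal)
              [more]
                Z ↦ Z
              [err]
                Z ↦ Z

μZ.send[Unit].recv[Int].recv[Unit].select{data: select{ack: Z, err: end}, retry: offer{ok: end, data: end}, ok: select{more: Z, err: Z}}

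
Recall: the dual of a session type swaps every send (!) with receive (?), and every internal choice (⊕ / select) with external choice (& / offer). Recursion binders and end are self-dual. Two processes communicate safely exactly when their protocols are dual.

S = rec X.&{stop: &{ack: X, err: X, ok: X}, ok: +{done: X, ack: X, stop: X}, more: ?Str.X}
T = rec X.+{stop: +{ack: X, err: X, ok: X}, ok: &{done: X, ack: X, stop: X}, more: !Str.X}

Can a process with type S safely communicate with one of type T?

YES

rec X vs rec X  ✓ (rec unchanged)
  &{stop,ok,more} vs +{stop,ok,more}  ✓ labels match
    [stop]
      &{ack,err,ok} vs +{ack,err,ok}  ✓ labels match
        [ack]
          X vs X  ✓
        [err]
          X vs X  ✓
        [ok]
          X vs X  ✓
    [ok]
      +{done,ack,stop} vs &{done,ack,stop}  ✓ labels match
        [done]
          X vs X  ✓
        [ack]
          X vs X  ✓
        [stop]
          X vs X  ✓
    [more]
      ?Str vs !Str  ✓
        X vs X  ✓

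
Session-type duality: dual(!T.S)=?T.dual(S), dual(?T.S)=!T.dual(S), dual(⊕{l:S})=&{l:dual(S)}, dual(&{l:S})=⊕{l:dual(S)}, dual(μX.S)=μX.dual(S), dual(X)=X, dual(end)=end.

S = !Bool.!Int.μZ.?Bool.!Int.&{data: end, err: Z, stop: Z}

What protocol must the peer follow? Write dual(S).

!Bool ↦ ?Bool
  !Int ↦ ?Int
    μZ ↦ μZ  (rec unchanged)
      ?Bool ↦ !Bool
        !Int ↦ ?Int
          &{data,err,stop} ↦ ⊕{data,err,stop}  (external→internal)
            • data:
              end ↦ end
            • err:
              Z ↦ Z
            • stop:
              Z ↦ Z

?Bool.?Int.μZ.!Bool.?Int.⊕{data: end, err: Z, stop: Z}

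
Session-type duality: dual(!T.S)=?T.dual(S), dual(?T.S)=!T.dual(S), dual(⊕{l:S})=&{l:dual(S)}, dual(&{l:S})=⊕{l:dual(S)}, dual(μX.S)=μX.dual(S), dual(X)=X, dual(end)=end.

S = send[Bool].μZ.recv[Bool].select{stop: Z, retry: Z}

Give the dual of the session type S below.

recv[Bool].μZ.send[Bool].offer{stop: Z, retry: Z}

send[Bool] ↦ recv[Bool]
  μZ ↦ μZ  (μ self-dual)
    recv[Bool] ↦ send[Bool]
      select{stop,retry} ↦ offer{stop,retry}  (⊕→&)
        case stop:
          dual(Z) = Z
        case retry:
          dual(Z) = Z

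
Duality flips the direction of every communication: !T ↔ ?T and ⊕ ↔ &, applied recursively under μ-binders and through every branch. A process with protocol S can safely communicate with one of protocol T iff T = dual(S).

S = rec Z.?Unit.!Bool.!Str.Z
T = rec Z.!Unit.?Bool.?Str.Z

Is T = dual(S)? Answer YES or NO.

YES

rec Z ‖ rec Z  ok (rec unchanged)
  ?Unit ‖ !Unit  ok
    !Bool ‖ ?Bool  ok
      !Str ‖ ?Str  ok
        Z ‖ Z  ok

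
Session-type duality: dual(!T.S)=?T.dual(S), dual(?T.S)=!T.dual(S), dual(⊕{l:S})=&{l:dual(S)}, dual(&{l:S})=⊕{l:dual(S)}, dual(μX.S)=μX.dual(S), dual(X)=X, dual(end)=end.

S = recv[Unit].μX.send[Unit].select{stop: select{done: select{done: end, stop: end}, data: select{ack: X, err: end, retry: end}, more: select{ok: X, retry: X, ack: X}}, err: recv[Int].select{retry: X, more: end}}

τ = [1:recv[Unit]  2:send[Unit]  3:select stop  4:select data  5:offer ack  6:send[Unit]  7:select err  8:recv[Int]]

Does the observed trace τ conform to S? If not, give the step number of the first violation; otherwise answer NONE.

@1 recv[Unit]  ok  state: μX.…
@2 send[Unit]  ok  state: select{stop: select{done: select{done: end, stop: end}, data: select{ack: μX.…, err: end, retry: end}, more: select{ok: μX.…, retry: μX.…, ack: μX.…}}, err: recv[Int].select{retry: μX.…, more: end}}
@3 select stop  ok  state: select{done: select{done: end, stop: end}, data: select{ack: μX.…, err: end, retry: end}, more: select{ok: μX.…, retry: μX.…, ack: μX.…}}
@4 select data  ok  state: select{ack: μX.…, err: end, retry: end}
@5 got offer ack, protocol expects select ack or select err or select retry  ✗

5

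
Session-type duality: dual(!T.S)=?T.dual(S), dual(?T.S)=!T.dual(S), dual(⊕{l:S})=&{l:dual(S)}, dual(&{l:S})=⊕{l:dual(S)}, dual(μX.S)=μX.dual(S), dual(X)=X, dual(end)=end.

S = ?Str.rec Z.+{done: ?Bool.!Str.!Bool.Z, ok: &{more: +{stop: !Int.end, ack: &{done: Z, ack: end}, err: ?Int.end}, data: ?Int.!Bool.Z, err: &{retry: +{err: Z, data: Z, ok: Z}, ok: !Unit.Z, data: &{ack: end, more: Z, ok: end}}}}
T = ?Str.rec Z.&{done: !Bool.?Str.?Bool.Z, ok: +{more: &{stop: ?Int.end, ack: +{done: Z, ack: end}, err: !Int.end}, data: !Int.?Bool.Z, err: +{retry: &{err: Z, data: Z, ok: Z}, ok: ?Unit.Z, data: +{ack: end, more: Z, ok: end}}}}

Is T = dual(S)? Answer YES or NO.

?Str vs ?Str  ✗ same direction on both sides — not dual

NO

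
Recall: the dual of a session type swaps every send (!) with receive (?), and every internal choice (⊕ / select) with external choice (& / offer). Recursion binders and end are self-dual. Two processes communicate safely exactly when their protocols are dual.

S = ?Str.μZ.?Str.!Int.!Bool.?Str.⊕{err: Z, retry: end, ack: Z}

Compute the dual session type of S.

?Str = !Str
  μZ = μZ  (rec unchanged)
    ?Str = !Str
      !Int = ?Int
        !Bool = ?Bool
          ?Str = !Str
            ⊕{err,retry,ack} = &{err,retry,ack}  (internal→external)
              case err:
                Z ↦ Z
              case retry:
                end ↦ end
              case ack:
                Z ↦ Z

!Str.μZ.!Str.?Int.?Bool.!Str.&{err: Z, retry: end, ack: Z}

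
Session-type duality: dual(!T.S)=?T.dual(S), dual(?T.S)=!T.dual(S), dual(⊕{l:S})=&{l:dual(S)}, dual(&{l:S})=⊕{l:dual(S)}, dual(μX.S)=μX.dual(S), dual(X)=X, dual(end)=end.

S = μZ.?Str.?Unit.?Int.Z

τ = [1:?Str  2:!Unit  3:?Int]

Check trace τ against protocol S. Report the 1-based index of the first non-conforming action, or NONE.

step 1: ?Str  ok  cont: ?Unit.?Int.μZ.…
step 2: got !Unit, protocol expects ?Unit  ✗

2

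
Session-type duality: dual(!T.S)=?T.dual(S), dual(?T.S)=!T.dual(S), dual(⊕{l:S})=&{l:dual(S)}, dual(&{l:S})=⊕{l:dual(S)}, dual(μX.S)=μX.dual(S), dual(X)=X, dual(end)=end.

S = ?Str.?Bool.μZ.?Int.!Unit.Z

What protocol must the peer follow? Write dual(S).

?Str → !Str
  ?Bool → !Bool
    μZ → μZ  (μ self-dual)
      ?Int → !Int
        !Unit → ?Unit
          Z self-dual

!Str.!Bool.μZ.!Int.?Unit.Z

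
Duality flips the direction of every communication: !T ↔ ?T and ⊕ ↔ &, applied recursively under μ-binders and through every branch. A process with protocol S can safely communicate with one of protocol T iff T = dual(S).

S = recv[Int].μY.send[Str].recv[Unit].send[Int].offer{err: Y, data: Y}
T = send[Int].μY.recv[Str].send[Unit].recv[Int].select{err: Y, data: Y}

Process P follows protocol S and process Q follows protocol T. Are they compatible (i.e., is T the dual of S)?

YES

recv[Int] vs send[Int]  ✓
  μY vs μY  ✓ (rec unchanged)
    send[Str] vs recv[Str]  ✓
      recv[Unit] vs send[Unit]  ✓
        send[Int] vs recv[Int]  ✓
          offer{err,data} vs select{err,data}  ✓ same labels
            [err]
              Y vs Y  ✓
            [data]
              Y vs Y  ✓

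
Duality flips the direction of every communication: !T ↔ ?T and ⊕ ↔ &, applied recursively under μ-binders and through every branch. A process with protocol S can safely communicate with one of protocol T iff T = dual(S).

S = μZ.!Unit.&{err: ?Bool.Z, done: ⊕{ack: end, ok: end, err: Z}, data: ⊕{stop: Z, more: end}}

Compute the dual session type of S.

μZ = μZ  (binder kept)
  !Unit = ?Unit
    &{err,done,data} = ⊕{err,done,data}  (offer→select)
      • err:
        ?Bool = !Bool
          dual(Z) = Z
      • done:
        ⊕{ack,ok,err} = &{ack,ok,err}  (select→offer)
          • ack:
            dual(end) = end
          • ok:
            dual(end) = end
          • err:
            dual(Z) = Z
      • data:
        ⊕{stop,more} = &{stop,more}  (select→offer)
          • stop:
            dual(Z) = Z
          • more:
            dual(end) = end

μZ.?Unit.⊕{err: !Bool.Z, done: &{ack: end, ok: end, err: Z}, data: &{stop: Z, more: end}}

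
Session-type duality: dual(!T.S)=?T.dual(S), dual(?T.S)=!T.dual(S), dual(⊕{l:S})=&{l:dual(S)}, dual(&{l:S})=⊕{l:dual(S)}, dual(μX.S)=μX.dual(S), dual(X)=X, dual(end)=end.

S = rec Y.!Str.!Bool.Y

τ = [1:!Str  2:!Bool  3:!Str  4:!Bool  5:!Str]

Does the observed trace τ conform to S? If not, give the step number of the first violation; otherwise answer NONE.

NONE

step 1: !Str  ok  cont: !Bool.rec Y.…
step 2: !Bool  ok  cont: rec Y.…
step 3: !Str  ok  cont: !Bool.rec Y.…
step 4: !Bool  ok  cont: rec Y.…
step 5: !Str  ok  cont: !Bool.rec Y.…
trace exhausted — no violation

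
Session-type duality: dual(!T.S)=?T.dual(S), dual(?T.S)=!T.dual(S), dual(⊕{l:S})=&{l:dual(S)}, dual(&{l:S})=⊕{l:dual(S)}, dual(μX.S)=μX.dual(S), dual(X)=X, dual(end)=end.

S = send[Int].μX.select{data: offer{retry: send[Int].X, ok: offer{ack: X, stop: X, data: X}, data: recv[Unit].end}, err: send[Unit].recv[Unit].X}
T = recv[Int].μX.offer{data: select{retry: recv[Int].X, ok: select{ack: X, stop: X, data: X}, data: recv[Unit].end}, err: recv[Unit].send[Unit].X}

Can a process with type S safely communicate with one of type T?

NO

send[Int] vs recv[Int]  ok
  μX vs μX  ok (binder kept)
    select{data,err} vs offer{data,err}  ok same labels
      case data:
        offer{retry,ok,data} vs select{retry,ok,data}  ok same labels
          case retry:
            send[Int] vs recv[Int]  ok
              X vs X  ok
          case ok:
            offer{ack,stop,data} vs select{ack,stop,data}  ok same labels
              case ack:
                X vs X  ok
              case stop:
                X vs X  ok
              case data:
                X vs X  ok
          case data:
            recv[Unit] vs recv[Unit]  ✗ same direction on both sides — not dual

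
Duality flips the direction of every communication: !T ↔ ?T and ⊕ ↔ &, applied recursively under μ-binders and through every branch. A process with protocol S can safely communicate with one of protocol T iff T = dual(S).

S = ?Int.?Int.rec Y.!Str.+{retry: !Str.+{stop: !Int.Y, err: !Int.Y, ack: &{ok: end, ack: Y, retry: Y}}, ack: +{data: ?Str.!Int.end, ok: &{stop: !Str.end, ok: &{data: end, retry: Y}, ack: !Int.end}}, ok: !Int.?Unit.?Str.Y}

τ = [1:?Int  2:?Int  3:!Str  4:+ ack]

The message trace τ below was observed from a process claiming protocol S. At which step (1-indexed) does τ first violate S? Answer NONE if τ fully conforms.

NONE

[1] ?Int  match  state: ?Int.rec Y.…
[2] ?Int  match  state: rec Y.…
[3] !Str  match  state: +{retry: !Str.+{stop: !Int.rec Y.…, err: !Int.rec Y.…, ack: &{ok: end, ack: rec Y.…, retry: rec Y.…}}, ack: +{data: ?Str.!Int.end, ok: &{stop: !Str.end, ok: &{data: end, retry: rec Y.…}, ack: !Int.end}}, ok: !Int.?Unit.?Str.rec Y.…}
[4] + ack  match  state: +{data: ?Str.!Int.end, ok: &{stop: !Str.end, ok: &{data: end, retry: rec Y.…}, ack: !Int.end}}
τ conforms to S (length 4)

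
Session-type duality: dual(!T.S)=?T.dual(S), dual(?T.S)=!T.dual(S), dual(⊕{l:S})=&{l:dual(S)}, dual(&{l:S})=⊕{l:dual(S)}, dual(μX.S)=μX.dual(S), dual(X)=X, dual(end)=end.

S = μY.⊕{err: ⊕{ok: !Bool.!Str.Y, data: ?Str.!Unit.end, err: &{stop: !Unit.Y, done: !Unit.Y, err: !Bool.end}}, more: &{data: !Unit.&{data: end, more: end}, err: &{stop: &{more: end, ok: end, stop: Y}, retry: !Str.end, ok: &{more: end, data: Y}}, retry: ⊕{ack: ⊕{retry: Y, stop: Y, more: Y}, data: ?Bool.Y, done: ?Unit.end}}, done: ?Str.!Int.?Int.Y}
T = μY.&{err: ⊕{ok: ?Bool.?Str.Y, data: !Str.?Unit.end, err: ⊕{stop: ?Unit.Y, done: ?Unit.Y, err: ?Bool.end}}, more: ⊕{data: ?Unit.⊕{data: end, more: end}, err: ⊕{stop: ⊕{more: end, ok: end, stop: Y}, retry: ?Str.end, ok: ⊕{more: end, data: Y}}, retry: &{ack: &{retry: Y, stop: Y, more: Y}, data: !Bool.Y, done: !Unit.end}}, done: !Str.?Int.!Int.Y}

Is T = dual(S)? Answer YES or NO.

μY vs μY  ok (rec unchanged)
  ⊕{err,more,done} vs &{err,more,done}  ok labels match
    • err:
      ⊕{ok,data,err} vs ⊕{ok,data,err}  ✗ choice polarity not flipped — not dual

NO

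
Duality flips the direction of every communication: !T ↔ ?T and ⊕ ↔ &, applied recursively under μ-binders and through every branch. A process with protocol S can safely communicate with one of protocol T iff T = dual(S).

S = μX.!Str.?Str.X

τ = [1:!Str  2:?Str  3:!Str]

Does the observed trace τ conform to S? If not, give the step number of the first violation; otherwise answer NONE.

[1] !Str  match  cont: ?Str.μX.…
[2] ?Str  match  cont: μX.…
[3] !Str  match  cont: ?Str.μX.…
all 3 steps conform

NONE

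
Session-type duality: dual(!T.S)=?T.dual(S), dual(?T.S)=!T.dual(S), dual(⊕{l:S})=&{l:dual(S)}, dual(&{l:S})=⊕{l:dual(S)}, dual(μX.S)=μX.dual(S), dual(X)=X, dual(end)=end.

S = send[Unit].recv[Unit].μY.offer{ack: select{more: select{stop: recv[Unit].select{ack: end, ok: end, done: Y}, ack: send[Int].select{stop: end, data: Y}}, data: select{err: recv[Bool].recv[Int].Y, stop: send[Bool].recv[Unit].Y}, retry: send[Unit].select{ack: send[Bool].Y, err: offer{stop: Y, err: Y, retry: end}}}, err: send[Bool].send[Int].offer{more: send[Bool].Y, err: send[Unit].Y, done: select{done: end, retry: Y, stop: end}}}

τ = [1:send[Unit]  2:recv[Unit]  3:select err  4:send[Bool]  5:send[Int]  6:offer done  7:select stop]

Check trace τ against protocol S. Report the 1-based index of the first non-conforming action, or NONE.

@1 send[Unit]  ✓  cont: recv[Unit].μY.…
@2 recv[Unit]  ✓  cont: μY.…
@3 got select err, protocol expects offer ack or offer err  ✗

3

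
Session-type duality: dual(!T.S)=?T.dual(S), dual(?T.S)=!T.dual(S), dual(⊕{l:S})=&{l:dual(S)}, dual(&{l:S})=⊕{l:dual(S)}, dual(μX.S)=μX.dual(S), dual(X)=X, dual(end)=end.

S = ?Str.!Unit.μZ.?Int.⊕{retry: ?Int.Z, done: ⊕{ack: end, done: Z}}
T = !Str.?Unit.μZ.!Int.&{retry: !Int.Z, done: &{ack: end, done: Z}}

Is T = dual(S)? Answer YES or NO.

YES

?Str | !Str  ✓
  !Unit | ?Unit  ✓
    μZ | μZ  ✓ (μ self-dual)
      ?Int | !Int  ✓
        ⊕{retry,done} | &{retry,done}  ✓ label sets agree
          • retry:
            ?Int | !Int  ✓
              Z | Z  ✓
          • done:
            ⊕{ack,done} | &{ack,done}  ✓ label sets agree
              • ack:
                end | end  ✓
              • done:
                Z | Z  ✓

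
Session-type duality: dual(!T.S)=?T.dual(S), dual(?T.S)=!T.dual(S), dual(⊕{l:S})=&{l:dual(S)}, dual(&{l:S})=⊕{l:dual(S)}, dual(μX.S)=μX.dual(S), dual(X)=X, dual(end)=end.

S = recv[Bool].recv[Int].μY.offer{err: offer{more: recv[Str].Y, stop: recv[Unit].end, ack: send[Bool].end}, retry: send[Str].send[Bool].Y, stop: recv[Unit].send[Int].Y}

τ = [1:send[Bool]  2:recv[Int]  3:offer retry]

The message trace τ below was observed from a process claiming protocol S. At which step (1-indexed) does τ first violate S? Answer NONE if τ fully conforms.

step 1: got send[Bool], protocol expects recv[Bool]  ✗

1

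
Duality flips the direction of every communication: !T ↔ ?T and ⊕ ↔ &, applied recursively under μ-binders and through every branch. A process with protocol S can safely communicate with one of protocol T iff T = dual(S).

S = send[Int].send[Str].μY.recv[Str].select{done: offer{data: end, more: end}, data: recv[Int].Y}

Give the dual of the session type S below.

recv[Int].recv[Str].μY.send[Str].offer{done: select{data: end, more: end}, data: send[Int].Y}

send[Int] ↦ recv[Int]
  send[Str] ↦ recv[Str]
    μY ↦ μY  (μ self-dual)
      recv[Str] ↦ send[Str]
        select{done,data} ↦ offer{done,data}  (⊕→&)
          case done:
            offer{data,more} ↦ select{data,more}  (external→internal)
              case data:
                dual(end) = end
              case more:
                dual(end) = end
          case data:
            recv[Int] ↦ send[Int]
              dual(Y) = Y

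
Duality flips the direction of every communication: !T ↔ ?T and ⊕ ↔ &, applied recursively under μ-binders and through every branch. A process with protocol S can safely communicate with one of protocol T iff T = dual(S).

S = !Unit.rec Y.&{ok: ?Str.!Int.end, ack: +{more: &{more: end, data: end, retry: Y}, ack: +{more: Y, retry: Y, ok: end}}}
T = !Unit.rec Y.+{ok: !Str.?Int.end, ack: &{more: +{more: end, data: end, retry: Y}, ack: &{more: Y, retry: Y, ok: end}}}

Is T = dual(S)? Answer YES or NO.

!Unit ‖ !Unit  ✗ same direction on both sides — not dual

NO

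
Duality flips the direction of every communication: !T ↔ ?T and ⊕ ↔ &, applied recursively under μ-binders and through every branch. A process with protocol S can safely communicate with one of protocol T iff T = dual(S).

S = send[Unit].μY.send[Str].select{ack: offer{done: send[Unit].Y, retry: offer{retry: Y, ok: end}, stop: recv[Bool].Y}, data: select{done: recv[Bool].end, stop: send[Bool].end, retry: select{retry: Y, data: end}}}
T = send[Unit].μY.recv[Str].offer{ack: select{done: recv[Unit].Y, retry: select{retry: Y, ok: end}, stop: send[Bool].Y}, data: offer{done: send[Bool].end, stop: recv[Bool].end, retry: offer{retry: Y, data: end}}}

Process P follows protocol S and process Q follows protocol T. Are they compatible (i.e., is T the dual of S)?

NO

send[Unit] vs send[Unit]  ✗ same direction on both sides — not dual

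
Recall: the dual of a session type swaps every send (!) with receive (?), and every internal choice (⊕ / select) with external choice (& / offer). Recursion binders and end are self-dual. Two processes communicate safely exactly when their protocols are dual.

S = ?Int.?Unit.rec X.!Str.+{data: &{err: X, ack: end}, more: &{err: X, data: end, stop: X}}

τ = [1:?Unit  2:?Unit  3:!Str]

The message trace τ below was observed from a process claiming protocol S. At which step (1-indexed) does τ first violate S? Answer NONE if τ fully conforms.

1

@1 got ?Unit, protocol expects ?Int  ✗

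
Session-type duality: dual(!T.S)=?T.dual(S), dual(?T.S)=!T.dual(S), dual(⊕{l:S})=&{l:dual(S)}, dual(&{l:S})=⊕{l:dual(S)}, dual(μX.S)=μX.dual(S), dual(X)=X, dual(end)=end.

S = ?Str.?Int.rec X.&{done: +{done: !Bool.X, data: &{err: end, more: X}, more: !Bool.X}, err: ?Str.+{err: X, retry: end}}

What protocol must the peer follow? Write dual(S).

?Str ↦ !Str
  ?Int ↦ !Int
    rec X ↦ rec X  (rec unchanged)
      &{done,err} ↦ +{done,err}  (external→internal)
        [done]
          +{done,data,more} ↦ &{done,data,more}  (select→offer)
            [done]
              !Bool ↦ ?Bool
                dual(X) = X
            [data]
              &{err,more} ↦ +{err,more}  (external→internal)
                [err]
                  dual(end) = end
                [more]
                  dual(X) = X
            [more]
              !Bool ↦ ?Bool
                dual(X) = X
        [err]
          ?Str ↦ !Str
            +{err,retry} ↦ &{err,retry}  (select→offer)
              [err]
                dual(X) = X
              [retry]
                dual(end) = end

!Str.!Int.rec X.+{done: &{done: ?Bool.X, data: +{err: end, more: X}, more: ?Bool.X}, err: !Str.&{err: X, retry: end}}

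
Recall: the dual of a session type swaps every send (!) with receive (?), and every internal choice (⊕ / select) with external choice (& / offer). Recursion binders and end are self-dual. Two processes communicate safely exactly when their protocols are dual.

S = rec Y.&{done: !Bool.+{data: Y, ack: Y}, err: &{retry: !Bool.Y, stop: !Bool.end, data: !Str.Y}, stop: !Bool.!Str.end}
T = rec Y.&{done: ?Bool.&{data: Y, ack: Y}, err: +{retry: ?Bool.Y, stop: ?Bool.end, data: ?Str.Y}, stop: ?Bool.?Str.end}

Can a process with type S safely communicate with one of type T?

rec Y ‖ rec Y  ✓ (binder kept)
  &{done,err,stop} ‖ &{done,err,stop}  ✗ choice polarity not flipped — not dual

NO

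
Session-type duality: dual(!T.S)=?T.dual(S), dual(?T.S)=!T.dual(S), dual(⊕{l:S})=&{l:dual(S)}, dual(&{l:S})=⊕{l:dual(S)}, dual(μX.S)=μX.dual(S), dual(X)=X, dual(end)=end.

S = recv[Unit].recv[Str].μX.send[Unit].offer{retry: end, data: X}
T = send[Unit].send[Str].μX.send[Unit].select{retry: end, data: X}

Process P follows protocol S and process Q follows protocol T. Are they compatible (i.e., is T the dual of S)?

recv[Unit] vs send[Unit]  ✓
  recv[Str] vs send[Str]  ✓
    μX vs μX  ✓ (rec unchanged)
      send[Unit] vs send[Unit]  ✗ same direction on both sides — not dual

NO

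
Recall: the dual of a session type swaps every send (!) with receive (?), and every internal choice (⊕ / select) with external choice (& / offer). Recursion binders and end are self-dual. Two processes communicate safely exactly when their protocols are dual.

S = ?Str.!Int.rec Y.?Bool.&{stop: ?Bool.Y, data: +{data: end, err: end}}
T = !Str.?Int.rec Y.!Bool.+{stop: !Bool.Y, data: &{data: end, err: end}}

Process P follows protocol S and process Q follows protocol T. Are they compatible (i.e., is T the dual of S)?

YES

?Str vs !Str  ok
  !Int vs ?Int  ok
    rec Y vs rec Y  ok (binder kept)
      ?Bool vs !Bool  ok
        &{stop,data} vs +{stop,data}  ok labels match
          [stop]
            ?Bool vs !Bool  ok
              Y vs Y  ok
          [data]
            +{data,err} vs &{data,err}  ok labels match
              [data]
                end vs end  ok
              [err]
                end vs end  ok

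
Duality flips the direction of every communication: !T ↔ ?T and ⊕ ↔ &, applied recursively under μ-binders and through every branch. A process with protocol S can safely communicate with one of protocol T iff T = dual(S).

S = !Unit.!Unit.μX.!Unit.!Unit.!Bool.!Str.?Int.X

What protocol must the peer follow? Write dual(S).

?Unit.?Unit.μX.?Unit.?Unit.?Bool.?Str.!Int.X

!Unit ↦ ?Unit
  !Unit ↦ ?Unit
    μX ↦ μX  (rec unchanged)
      !Unit ↦ ?Unit
        !Unit ↦ ?Unit
          !Bool ↦ ?Bool
            !Str ↦ ?Str
              ?Int ↦ !Int
                X ↦ X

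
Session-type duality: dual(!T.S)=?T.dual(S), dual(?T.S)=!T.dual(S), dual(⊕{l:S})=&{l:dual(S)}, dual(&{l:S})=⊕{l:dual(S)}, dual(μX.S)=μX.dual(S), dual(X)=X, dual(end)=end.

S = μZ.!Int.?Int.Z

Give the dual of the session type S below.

μZ.?Int.!Int.Z

μZ = μZ  (μ self-dual)
  !Int = ?Int
    ?Int = !Int
      Z ↦ Z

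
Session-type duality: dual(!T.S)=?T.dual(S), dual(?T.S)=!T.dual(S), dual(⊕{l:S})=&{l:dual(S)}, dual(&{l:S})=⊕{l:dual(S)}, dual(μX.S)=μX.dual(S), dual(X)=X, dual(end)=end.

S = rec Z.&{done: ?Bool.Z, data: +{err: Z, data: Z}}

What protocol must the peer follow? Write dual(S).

rec Z.+{done: !Bool.Z, data: &{err: Z, data: Z}}

rec Z = rec Z  (binder kept)
  &{done,data} = +{done,data}  (offer→select)
    • done:
      ?Bool = !Bool
        Z self-dual
    • data:
      +{err,data} = &{err,data}  (select→offer)
        • err:
          Z self-dual
        • data:
          Z self-dual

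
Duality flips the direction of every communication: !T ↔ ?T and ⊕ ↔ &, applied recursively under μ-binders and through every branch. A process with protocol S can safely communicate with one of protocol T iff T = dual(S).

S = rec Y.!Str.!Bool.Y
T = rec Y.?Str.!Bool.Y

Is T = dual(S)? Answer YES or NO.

NO

rec Y vs rec Y  ok (binder kept)
  !Str vs ?Str  ok
    !Bool vs !Bool  ✗ same direction on both sides — not dual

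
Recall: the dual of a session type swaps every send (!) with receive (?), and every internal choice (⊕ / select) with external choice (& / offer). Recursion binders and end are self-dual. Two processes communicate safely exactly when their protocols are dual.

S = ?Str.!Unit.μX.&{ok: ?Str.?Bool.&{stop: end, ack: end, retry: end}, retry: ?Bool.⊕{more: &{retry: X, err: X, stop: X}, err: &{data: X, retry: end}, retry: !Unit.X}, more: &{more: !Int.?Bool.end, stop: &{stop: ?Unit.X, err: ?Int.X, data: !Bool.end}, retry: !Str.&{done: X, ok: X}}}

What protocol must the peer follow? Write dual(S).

!Str.?Unit.μX.⊕{ok: !Str.!Bool.⊕{stop: end, ack: end, retry: end}, retry: !Bool.&{more: ⊕{retry: X, err: X, stop: X}, err: ⊕{data: X, retry: end}, retry: ?Unit.X}, more: ⊕{more: ?Int.!Bool.end, stop: ⊕{stop: !Unit.X, err: !Int.X, data: ?Bool.end}, retry: ?Str.⊕{done: X, ok: X}}}

?Str → !Str
  !Unit → ?Unit
    μX → μX  (μ self-dual)
      &{ok,retry,more} → ⊕{ok,retry,more}  (external→internal)
        case ok:
          ?Str → !Str
            ?Bool → !Bool
              &{stop,ack,retry} → ⊕{stop,ack,retry}  (external→internal)
                case stop:
                  dual(end) = end
                case ack:
                  dual(end) = end
                case retry:
                  dual(end) = end
        case retry:
          ?Bool → !Bool
            ⊕{more,err,retry} → &{more,err,retry}  (select→offer)
              case more:
                &{retry,err,stop} → ⊕{retry,err,stop}  (external→internal)
                  case retry:
                    dual(X) = X
                  case err:
                    dual(X) = X
                  case stop:
                    dual(X) = X
              case err:
                &{data,retry} → ⊕{data,retry}  (external→internal)
                  case data:
                    dual(X) = X
                  case retry:
                    dual(end) = end
              case retry:
                !Unit → ?Unit
                  dual(X) = X
        case more:
          &{more,stop,retry} → ⊕{more,stop,retry}  (external→internal)
            case more:
              !Int → ?Int
                ?Bool → !Bool
                  dual(end) = end
            case stop:
              &{stop,err,data} → ⊕{stop,err,data}  (external→internal)
                case stop:
                  ?Unit → !Unit
                    dual(X) = X
                case err:
                  ?Int → !Int
                    dual(X) = X
                case data:
                  !Bool → ?Bool
                    dual(end) = end
            case retry:
              !Str → ?Str
                &{done,ok} → ⊕{done,ok}  (external→internal)
                  case done:
                    dual(X) = X
                  case ok:
                    dual(X) = X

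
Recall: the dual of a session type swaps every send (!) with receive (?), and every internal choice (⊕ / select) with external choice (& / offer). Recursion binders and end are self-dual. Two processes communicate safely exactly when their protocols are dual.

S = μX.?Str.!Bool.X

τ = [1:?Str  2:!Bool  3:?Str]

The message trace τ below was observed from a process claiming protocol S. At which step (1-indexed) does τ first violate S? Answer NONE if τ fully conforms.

NONE

@1 ?Str  match  now at !Bool.μX.…
@2 !Bool  match  now at μX.…
@3 ?Str  match  now at !Bool.μX.…
τ conforms to S (length 3)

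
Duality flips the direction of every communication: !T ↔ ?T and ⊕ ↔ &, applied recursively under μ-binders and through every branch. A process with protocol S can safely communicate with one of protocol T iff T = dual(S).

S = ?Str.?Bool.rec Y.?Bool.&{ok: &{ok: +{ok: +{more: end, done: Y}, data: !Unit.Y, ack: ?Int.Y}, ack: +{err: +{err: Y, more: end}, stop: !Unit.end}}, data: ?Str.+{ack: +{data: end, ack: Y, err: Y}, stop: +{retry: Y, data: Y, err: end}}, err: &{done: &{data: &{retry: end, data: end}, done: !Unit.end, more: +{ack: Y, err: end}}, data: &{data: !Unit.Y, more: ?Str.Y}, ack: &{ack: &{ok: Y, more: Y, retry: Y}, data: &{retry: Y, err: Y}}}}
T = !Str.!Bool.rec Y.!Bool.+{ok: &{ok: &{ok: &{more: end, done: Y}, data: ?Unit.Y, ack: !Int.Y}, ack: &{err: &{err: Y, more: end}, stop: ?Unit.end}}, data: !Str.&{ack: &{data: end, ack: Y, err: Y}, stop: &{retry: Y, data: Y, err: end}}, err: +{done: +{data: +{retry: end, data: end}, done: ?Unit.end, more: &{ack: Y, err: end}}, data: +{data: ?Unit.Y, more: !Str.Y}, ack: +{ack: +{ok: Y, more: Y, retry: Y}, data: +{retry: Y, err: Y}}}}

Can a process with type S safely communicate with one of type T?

?Str | !Str  ✓
  ?Bool | !Bool  ✓
    rec Y | rec Y  ✓ (binder kept)
      ?Bool | !Bool  ✓
        &{ok,data,err} | +{ok,data,err}  ✓ label sets agree
          [ok]
            &{ok,ack} | &{ok,ack}  ✗ choice polarity not flipped — not dual

NO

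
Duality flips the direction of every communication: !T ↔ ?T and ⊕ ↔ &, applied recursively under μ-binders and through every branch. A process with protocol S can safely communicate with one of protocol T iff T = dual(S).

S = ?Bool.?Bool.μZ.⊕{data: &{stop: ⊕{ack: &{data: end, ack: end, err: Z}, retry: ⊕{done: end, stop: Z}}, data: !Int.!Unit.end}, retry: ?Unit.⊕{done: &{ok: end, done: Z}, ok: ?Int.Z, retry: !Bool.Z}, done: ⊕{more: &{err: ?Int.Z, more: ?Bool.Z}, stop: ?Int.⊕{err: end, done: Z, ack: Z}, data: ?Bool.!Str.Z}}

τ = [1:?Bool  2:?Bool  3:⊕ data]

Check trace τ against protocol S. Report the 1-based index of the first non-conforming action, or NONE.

[1] ?Bool  ✓  state: ?Bool.μZ.…
[2] ?Bool  ✓  state: μZ.…
[3] ⊕ data  ✓  state: &{stop: ⊕{ack: &{data: end, ack: end, err: μZ.…}, retry: ⊕{done: end, stop: μZ.…}}, data: !Int.!Unit.end}
trace exhausted — no violation

NONE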